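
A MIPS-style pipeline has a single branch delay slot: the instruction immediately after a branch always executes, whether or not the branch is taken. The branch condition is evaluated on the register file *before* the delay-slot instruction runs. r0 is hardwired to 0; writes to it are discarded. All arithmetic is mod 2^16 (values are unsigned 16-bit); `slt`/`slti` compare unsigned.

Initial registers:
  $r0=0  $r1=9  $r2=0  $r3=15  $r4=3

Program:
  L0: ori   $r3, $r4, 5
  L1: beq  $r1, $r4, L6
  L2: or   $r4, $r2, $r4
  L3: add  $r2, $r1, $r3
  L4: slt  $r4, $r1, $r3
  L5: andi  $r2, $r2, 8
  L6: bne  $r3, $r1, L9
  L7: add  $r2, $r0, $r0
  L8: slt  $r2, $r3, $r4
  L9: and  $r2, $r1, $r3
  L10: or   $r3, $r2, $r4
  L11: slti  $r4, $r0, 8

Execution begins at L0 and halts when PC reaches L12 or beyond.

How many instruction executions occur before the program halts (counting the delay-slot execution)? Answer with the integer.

  step pc=0: ori   $r3, $r4, 5  regs=(0,9,0,7,3)
  step pc=1: beq  $r1, $r4, L6  cond=F  regs=(0,9,0,7,3)
  step pc=2: or   $r4, $r2, $r4  regs=(0,9,0,7,3)
  step pc=3: add  $r2, $r1, $r3  regs=(0,9,16,7,3)
  step pc=4: slt  $r4, $r1, $r3  regs=(0,9,16,7,0)
  step pc=5: andi  $r2, $r2, 8  regs=(0,9,0,7,0)
  step pc=6: bne  $r3, $r1, L9  cond=T  regs=(0,9,0,7,0)
  step pc=7: add  $r2, $r0, $r0  regs=(0,9,0,7,0)
  step pc=9: and  $r2, $r1, $r3  regs=(0,9,1,7,0)
  step pc=10: or   $r3, $r2, $r4  regs=(0,9,1,1,0)
  step pc=11: slti  $r4, $r0, 8  regs=(0,9,1,1,1)

11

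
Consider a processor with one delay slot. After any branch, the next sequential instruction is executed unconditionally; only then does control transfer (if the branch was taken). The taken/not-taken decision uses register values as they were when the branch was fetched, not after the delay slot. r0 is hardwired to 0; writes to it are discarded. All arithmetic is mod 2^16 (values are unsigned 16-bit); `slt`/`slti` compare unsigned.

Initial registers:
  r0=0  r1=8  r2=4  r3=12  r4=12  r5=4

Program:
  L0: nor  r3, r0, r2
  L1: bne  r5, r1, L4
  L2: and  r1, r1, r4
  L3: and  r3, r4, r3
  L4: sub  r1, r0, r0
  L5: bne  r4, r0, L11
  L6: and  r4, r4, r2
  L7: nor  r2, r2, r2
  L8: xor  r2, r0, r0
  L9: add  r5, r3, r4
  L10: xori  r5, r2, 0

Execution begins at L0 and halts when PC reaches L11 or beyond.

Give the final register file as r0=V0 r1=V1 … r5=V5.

#0 nor  r3, r0, r2 ; 0/8/4/65531/12/4
#1 bne  r5, r1, L4 ; 0/8/4/65531/12/4 ; →target
#2 and  r1, r1, r4 ; 0/8/4/65531/12/4
#4 sub  r1, r0, r0 ; 0/0/4/65531/12/4
#5 bne  r4, r0, L11 ; 0/0/4/65531/12/4 ; →target
#6 and  r4, r4, r2 ; 0/0/4/65531/4/4

r0=0 r1=0 r2=4 r3=65531 r4=4 r5=4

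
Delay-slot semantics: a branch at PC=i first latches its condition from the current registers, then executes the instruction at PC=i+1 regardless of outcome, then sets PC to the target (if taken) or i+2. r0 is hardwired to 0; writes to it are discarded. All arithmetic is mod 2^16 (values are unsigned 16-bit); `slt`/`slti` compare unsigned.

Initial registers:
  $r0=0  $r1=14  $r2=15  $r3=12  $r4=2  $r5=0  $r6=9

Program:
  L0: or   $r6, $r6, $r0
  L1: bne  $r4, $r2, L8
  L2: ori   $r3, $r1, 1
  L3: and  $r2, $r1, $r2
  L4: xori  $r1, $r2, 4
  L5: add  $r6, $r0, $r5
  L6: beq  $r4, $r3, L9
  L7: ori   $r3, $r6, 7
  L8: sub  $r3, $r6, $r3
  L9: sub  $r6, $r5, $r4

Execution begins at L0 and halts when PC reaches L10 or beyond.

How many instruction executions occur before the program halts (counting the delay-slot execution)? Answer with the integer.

PC=0  or   $r6, $r6, $r0     | $r0=0 $r1=14 $r2=15 $r3=12 $r4=2 $r5=0 $r6=9
PC=1  bne  $r4, $r2, L8      | $r0=0 $r1=14 $r2=15 $r3=12 $r4=2 $r5=0 $r6=9  [TAKEN]
PC=2  ori   $r3, $r1, 1      | $r0=0 $r1=14 $r2=15 $r3=15 $r4=2 $r5=0 $r6=9
PC=8  sub  $r3, $r6, $r3     | $r0=0 $r1=14 $r2=15 $r3=65530 $r4=2 $r5=0 $r6=9
PC=9  sub  $r6, $r5, $r4     | $r0=0 $r1=14 $r2=15 $r3=65530 $r4=2 $r5=0 $r6=65534

5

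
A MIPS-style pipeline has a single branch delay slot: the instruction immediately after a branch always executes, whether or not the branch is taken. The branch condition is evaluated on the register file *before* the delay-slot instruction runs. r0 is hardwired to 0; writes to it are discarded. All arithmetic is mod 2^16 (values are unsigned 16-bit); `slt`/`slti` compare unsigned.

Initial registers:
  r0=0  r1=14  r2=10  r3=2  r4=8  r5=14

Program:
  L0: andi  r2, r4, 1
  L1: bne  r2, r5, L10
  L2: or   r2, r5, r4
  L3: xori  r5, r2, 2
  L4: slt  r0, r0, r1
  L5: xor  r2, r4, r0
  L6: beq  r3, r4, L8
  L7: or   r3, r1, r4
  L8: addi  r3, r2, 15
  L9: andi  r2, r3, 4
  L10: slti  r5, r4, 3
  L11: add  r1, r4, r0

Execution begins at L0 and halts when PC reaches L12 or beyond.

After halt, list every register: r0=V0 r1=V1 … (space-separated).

r0=0 r1=8 r2=14 r3=2 r4=8 r5=0

PC=0  andi  r2, r4, 1        | r0=0 r1=14 r2=0 r3=2 r4=8 r5=14
PC=1  bne  r2, r5, L10       | r0=0 r1=14 r2=0 r3=2 r4=8 r5=14  [TAKEN]
PC=2  or   r2, r5, r4        | r0=0 r1=14 r2=14 r3=2 r4=8 r5=14
PC=10 slti  r5, r4, 3        | r0=0 r1=14 r2=14 r3=2 r4=8 r5=0
PC=11 add  r1, r4, r0        | r0=0 r1=8 r2=14 r3=2 r4=8 r5=0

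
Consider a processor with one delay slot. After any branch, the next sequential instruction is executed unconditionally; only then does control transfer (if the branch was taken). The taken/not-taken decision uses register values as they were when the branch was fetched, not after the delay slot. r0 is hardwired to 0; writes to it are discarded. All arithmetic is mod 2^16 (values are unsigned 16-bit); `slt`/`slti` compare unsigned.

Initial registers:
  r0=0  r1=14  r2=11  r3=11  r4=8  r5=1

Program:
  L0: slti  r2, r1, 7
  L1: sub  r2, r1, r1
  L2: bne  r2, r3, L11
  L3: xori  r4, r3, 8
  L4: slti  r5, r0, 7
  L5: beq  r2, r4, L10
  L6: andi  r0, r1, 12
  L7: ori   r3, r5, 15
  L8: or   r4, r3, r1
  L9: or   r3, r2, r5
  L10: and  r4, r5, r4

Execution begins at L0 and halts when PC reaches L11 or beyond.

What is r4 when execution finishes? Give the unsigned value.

3

  step pc=0: slti  r2, r1, 7  regs=(0,14,0,11,8,1)
  step pc=1: sub  r2, r1, r1  regs=(0,14,0,11,8,1)
  step pc=2: bne  r2, r3, L11  cond=T  regs=(0,14,0,11,8,1)
  step pc=3: xori  r4, r3, 8  regs=(0,14,0,11,3,1)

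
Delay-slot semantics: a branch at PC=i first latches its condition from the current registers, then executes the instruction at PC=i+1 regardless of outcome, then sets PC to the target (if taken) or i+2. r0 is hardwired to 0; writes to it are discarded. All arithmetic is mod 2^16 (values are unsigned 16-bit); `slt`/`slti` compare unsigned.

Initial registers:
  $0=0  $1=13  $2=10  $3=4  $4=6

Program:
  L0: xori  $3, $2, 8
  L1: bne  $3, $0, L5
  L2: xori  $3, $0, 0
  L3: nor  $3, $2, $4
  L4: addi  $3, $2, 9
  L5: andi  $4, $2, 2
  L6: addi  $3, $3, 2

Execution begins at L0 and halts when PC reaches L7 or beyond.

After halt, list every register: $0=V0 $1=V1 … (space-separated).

$0=0 $1=13 $2=10 $3=2 $4=2

  step pc=0: xori  $3, $2, 8  regs=(0,13,10,2,6)
  step pc=1: bne  $3, $0, L5  cond=T  regs=(0,13,10,2,6)
  step pc=2: xori  $3, $0, 0  regs=(0,13,10,0,6)
  step pc=5: andi  $4, $2, 2  regs=(0,13,10,0,2)
  step pc=6: addi  $3, $3, 2  regs=(0,13,10,2,2)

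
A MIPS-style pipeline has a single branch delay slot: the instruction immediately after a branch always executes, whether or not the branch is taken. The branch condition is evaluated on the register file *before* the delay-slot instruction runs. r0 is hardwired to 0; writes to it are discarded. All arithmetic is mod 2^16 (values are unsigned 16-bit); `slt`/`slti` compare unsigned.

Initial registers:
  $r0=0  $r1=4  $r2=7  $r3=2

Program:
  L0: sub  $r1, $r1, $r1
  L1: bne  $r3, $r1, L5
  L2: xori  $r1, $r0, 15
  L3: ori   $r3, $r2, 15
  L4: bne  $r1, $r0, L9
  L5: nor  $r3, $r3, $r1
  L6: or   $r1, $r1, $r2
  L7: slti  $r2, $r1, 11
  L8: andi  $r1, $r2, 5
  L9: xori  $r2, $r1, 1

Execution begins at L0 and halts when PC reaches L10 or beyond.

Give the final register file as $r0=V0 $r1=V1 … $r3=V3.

[0] sub  $r1, $r1, $r1  →  {$r0:0, $r1:0, $r2:7, $r3:2}
[1] bne  $r3, $r1, L5  →  {$r0:0, $r1:0, $r2:7, $r3:2}  ⟨branch taken⟩
[2] xori  $r1, $r0, 15  →  {$r0:0, $r1:15, $r2:7, $r3:2}
[5] nor  $r3, $r3, $r1  →  {$r0:0, $r1:15, $r2:7, $r3:65520}
[6] or   $r1, $r1, $r2  →  {$r0:0, $r1:15, $r2:7, $r3:65520}
[7] slti  $r2, $r1, 11  →  {$r0:0, $r1:15, $r2:0, $r3:65520}
[8] andi  $r1, $r2, 5  →  {$r0:0, $r1:0, $r2:0, $r3:65520}
[9] xori  $r2, $r1, 1  →  {$r0:0, $r1:0, $r2:1, $r3:65520}

$r0=0 $r1=0 $r2=1 $r3=65520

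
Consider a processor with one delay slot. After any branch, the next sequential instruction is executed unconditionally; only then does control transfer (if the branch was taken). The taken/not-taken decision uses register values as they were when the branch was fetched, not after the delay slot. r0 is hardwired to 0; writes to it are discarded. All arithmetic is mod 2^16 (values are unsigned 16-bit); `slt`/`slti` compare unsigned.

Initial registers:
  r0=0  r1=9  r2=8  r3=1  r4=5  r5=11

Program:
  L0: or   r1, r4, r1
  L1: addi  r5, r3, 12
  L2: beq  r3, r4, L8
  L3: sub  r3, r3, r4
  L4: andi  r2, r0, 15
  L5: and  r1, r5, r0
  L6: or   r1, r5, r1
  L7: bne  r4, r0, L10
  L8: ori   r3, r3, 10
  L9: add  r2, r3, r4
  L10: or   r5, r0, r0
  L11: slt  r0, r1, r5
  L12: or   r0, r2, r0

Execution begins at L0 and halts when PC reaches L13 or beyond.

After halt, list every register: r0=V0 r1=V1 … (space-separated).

  step pc=0: or   r1, r4, r1  regs=(0,13,8,1,5,11)
  step pc=1: addi  r5, r3, 12  regs=(0,13,8,1,5,13)
  step pc=2: beq  r3, r4, L8  cond=F  regs=(0,13,8,1,5,13)
  step pc=3: sub  r3, r3, r4  regs=(0,13,8,65532,5,13)
  step pc=4: andi  r2, r0, 15  regs=(0,13,0,65532,5,13)
  step pc=5: and  r1, r5, r0  regs=(0,0,0,65532,5,13)
  step pc=6: or   r1, r5, r1  regs=(0,13,0,65532,5,13)
  step pc=7: bne  r4, r0, L10  cond=T  regs=(0,13,0,65532,5,13)
  step pc=8: ori   r3, r3, 10  regs=(0,13,0,65534,5,13)
  step pc=10: or   r5, r0, r0  regs=(0,13,0,65534,5,0)
  step pc=11: slt  r0, r1, r5  regs=(0,13,0,65534,5,0)
  step pc=12: or   r0, r2, r0  regs=(0,13,0,65534,5,0)

r0=0 r1=13 r2=0 r3=65534 r4=5 r5=0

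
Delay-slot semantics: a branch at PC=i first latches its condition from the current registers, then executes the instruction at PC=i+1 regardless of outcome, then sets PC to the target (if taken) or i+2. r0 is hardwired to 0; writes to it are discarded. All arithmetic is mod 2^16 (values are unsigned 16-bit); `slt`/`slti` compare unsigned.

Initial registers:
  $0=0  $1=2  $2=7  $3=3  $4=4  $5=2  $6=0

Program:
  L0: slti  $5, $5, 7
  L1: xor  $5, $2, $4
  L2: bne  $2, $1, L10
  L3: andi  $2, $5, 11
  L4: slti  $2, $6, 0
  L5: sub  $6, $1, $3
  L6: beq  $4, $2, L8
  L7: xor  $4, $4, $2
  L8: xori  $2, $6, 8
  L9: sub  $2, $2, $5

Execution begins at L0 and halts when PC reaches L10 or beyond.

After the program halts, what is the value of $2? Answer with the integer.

  step pc=0: slti  $5, $5, 7  regs=(0,2,7,3,4,1,0)
  step pc=1: xor  $5, $2, $4  regs=(0,2,7,3,4,3,0)
  step pc=2: bne  $2, $1, L10  cond=T  regs=(0,2,7,3,4,3,0)
  step pc=3: andi  $2, $5, 11  regs=(0,2,3,3,4,3,0)

3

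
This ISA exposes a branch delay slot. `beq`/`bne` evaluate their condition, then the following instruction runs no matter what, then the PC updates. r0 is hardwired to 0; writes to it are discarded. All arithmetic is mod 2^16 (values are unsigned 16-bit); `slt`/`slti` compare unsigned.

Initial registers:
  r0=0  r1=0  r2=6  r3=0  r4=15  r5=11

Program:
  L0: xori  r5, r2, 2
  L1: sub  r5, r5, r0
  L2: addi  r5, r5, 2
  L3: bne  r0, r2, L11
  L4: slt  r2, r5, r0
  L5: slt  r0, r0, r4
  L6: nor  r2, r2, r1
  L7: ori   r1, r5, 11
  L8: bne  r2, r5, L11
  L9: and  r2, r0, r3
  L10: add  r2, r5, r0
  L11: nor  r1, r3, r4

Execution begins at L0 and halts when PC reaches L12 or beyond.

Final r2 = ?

0

  step pc=0: xori  r5, r2, 2  regs=(0,0,6,0,15,4)
  step pc=1: sub  r5, r5, r0  regs=(0,0,6,0,15,4)
  step pc=2: addi  r5, r5, 2  regs=(0,0,6,0,15,6)
  step pc=3: bne  r0, r2, L11  cond=T  regs=(0,0,6,0,15,6)
  step pc=4: slt  r2, r5, r0  regs=(0,0,0,0,15,6)
  step pc=11: nor  r1, r3, r4  regs=(0,65520,0,0,15,6)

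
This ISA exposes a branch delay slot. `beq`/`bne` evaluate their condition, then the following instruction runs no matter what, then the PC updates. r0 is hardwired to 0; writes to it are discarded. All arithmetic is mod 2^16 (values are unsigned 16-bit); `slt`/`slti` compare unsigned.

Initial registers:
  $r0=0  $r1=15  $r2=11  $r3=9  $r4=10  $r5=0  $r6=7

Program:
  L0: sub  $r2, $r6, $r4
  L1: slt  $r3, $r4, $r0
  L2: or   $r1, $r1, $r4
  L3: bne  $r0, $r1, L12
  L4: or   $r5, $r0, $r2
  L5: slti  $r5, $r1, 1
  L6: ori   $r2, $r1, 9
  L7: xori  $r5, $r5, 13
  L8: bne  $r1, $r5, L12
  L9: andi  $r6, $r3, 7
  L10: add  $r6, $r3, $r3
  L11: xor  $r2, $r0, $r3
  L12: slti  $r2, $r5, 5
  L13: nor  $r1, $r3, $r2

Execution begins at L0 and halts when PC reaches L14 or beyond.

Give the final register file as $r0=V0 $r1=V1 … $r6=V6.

$r0=0 $r1=65535 $r2=0 $r3=0 $r4=10 $r5=65533 $r6=7

PC=0  sub  $r2, $r6, $r4     | $r0=0 $r1=15 $r2=65533 $r3=9 $r4=10 $r5=0 $r6=7
PC=1  slt  $r3, $r4, $r0     | $r0=0 $r1=15 $r2=65533 $r3=0 $r4=10 $r5=0 $r6=7
PC=2  or   $r1, $r1, $r4     | $r0=0 $r1=15 $r2=65533 $r3=0 $r4=10 $r5=0 $r6=7
PC=3  bne  $r0, $r1, L12     | $r0=0 $r1=15 $r2=65533 $r3=0 $r4=10 $r5=0 $r6=7  [TAKEN]
PC=4  or   $r5, $r0, $r2     | $r0=0 $r1=15 $r2=65533 $r3=0 $r4=10 $r5=65533 $r6=7
PC=12 slti  $r2, $r5, 5      | $r0=0 $r1=15 $r2=0 $r3=0 $r4=10 $r5=65533 $r6=7
PC=13 nor  $r1, $r3, $r2     | $r0=0 $r1=65535 $r2=0 $r3=0 $r4=10 $r5=65533 $r6=7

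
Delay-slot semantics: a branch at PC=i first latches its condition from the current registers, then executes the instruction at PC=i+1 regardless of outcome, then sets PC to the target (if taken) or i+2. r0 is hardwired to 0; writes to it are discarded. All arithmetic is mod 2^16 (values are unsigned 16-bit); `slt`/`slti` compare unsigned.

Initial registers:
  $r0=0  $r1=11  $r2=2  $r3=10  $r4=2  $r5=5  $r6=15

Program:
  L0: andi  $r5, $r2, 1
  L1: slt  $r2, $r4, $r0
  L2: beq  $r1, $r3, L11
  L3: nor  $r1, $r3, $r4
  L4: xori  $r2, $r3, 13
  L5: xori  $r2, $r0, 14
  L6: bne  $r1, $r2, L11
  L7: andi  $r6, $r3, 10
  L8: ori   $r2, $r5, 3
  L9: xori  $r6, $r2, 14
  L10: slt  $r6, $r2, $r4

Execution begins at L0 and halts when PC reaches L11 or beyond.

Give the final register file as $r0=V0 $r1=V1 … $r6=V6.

  step pc=0: andi  $r5, $r2, 1  regs=(0,11,2,10,2,0,15)
  step pc=1: slt  $r2, $r4, $r0  regs=(0,11,0,10,2,0,15)
  step pc=2: beq  $r1, $r3, L11  cond=F  regs=(0,11,0,10,2,0,15)
  step pc=3: nor  $r1, $r3, $r4  regs=(0,65525,0,10,2,0,15)
  step pc=4: xori  $r2, $r3, 13  regs=(0,65525,7,10,2,0,15)
  step pc=5: xori  $r2, $r0, 14  regs=(0,65525,14,10,2,0,15)
  step pc=6: bne  $r1, $r2, L11  cond=T  regs=(0,65525,14,10,2,0,15)
  step pc=7: andi  $r6, $r3, 10  regs=(0,65525,14,10,2,0,10)

$r0=0 $r1=65525 $r2=14 $r3=10 $r4=2 $r5=0 $r6=10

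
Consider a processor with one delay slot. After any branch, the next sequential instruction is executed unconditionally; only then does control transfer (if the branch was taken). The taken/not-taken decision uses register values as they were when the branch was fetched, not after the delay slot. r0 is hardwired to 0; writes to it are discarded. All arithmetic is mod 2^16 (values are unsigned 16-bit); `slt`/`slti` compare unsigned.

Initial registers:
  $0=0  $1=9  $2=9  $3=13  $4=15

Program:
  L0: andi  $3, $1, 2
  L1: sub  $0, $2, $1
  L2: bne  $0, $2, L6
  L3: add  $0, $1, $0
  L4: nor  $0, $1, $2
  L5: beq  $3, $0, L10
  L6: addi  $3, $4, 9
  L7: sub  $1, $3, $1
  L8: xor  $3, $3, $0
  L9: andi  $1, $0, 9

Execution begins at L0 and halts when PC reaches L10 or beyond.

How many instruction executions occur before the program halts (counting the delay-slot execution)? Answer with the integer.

  step pc=0: andi  $3, $1, 2  regs=(0,9,9,0,15)
  step pc=1: sub  $0, $2, $1  regs=(0,9,9,0,15)
  step pc=2: bne  $0, $2, L6  cond=T  regs=(0,9,9,0,15)
  step pc=3: add  $0, $1, $0  regs=(0,9,9,0,15)
  step pc=6: addi  $3, $4, 9  regs=(0,9,9,24,15)
  step pc=7: sub  $1, $3, $1  regs=(0,15,9,24,15)
  step pc=8: xor  $3, $3, $0  regs=(0,15,9,24,15)
  step pc=9: andi  $1, $0, 9  regs=(0,0,9,24,15)

8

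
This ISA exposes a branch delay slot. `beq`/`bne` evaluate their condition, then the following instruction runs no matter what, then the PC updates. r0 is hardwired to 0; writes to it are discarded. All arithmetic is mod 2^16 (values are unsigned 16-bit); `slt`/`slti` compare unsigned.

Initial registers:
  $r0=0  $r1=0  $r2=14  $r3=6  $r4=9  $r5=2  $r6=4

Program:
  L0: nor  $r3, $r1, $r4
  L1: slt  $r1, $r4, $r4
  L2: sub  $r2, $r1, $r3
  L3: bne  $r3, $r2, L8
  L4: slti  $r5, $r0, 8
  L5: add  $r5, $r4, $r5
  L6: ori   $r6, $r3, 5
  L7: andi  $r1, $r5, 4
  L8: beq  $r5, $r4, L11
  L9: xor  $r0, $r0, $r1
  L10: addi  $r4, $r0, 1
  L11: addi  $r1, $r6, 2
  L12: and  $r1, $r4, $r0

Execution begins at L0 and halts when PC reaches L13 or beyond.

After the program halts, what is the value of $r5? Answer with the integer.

1

[0] nor  $r3, $r1, $r4  →  {$r0:0, $r1:0, $r2:14, $r3:65526, $r4:9, $r5:2, $r6:4}
[1] slt  $r1, $r4, $r4  →  {$r0:0, $r1:0, $r2:14, $r3:65526, $r4:9, $r5:2, $r6:4}
[2] sub  $r2, $r1, $r3  →  {$r0:0, $r1:0, $r2:10, $r3:65526, $r4:9, $r5:2, $r6:4}
[3] bne  $r3, $r2, L8  →  {$r0:0, $r1:0, $r2:10, $r3:65526, $r4:9, $r5:2, $r6:4}  ⟨branch taken⟩
[4] slti  $r5, $r0, 8  →  {$r0:0, $r1:0, $r2:10, $r3:65526, $r4:9, $r5:1, $r6:4}
[8] beq  $r5, $r4, L11  →  {$r0:0, $r1:0, $r2:10, $r3:65526, $r4:9, $r5:1, $r6:4}  ⟨branch fallthrough⟩
[9] xor  $r0, $r0, $r1  →  {$r0:0, $r1:0, $r2:10, $r3:65526, $r4:9, $r5:1, $r6:4}
[10] addi  $r4, $r0, 1  →  {$r0:0, $r1:0, $r2:10, $r3:65526, $r4:1, $r5:1, $r6:4}
[11] addi  $r1, $r6, 2  →  {$r0:0, $r1:6, $r2:10, $r3:65526, $r4:1, $r5:1, $r6:4}
[12] and  $r1, $r4, $r0  →  {$r0:0, $r1:0, $r2:10, $r3:65526, $r4:1, $r5:1, $r6:4}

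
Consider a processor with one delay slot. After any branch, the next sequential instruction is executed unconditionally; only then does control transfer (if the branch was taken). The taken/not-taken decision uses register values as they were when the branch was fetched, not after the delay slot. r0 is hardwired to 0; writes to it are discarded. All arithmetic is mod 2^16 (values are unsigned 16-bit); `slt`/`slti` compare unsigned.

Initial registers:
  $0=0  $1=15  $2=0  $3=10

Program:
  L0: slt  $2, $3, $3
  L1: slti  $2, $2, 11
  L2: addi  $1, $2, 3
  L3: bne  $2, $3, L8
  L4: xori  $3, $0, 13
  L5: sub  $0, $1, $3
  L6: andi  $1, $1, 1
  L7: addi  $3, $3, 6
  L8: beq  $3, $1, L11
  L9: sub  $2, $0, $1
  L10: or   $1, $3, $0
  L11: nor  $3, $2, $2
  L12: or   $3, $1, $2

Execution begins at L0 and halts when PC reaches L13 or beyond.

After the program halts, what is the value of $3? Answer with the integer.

65533

#0 slt  $2, $3, $3 ; 0/15/0/10
#1 slti  $2, $2, 11 ; 0/15/1/10
#2 addi  $1, $2, 3 ; 0/4/1/10
#3 bne  $2, $3, L8 ; 0/4/1/10 ; →target
#4 xori  $3, $0, 13 ; 0/4/1/13
#8 beq  $3, $1, L11 ; 0/4/1/13 ; →fallthru
#9 sub  $2, $0, $1 ; 0/4/65532/13
#10 or   $1, $3, $0 ; 0/13/65532/13
#11 nor  $3, $2, $2 ; 0/13/65532/3
#12 or   $3, $1, $2 ; 0/13/65532/65533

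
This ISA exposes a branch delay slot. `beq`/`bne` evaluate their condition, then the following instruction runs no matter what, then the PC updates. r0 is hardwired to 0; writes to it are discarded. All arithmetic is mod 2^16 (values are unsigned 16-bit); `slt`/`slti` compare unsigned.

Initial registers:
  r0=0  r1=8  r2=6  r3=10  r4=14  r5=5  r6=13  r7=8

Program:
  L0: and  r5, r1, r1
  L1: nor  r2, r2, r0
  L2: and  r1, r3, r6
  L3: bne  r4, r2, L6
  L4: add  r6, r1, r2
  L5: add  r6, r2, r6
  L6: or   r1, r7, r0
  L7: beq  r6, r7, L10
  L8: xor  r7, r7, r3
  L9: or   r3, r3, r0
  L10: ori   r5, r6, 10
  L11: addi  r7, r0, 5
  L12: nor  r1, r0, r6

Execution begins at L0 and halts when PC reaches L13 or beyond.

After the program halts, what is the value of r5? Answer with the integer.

11

#0 and  r5, r1, r1 ; 0/8/6/10/14/8/13/8
#1 nor  r2, r2, r0 ; 0/8/65529/10/14/8/13/8
#2 and  r1, r3, r6 ; 0/8/65529/10/14/8/13/8
#3 bne  r4, r2, L6 ; 0/8/65529/10/14/8/13/8 ; →target
#4 add  r6, r1, r2 ; 0/8/65529/10/14/8/1/8
#6 or   r1, r7, r0 ; 0/8/65529/10/14/8/1/8
#7 beq  r6, r7, L10 ; 0/8/65529/10/14/8/1/8 ; →fallthru
#8 xor  r7, r7, r3 ; 0/8/65529/10/14/8/1/2
#9 or   r3, r3, r0 ; 0/8/65529/10/14/8/1/2
#10 ori   r5, r6, 10 ; 0/8/65529/10/14/11/1/2
#11 addi  r7, r0, 5 ; 0/8/65529/10/14/11/1/5
#12 nor  r1, r0, r6 ; 0/65534/65529/10/14/11/1/5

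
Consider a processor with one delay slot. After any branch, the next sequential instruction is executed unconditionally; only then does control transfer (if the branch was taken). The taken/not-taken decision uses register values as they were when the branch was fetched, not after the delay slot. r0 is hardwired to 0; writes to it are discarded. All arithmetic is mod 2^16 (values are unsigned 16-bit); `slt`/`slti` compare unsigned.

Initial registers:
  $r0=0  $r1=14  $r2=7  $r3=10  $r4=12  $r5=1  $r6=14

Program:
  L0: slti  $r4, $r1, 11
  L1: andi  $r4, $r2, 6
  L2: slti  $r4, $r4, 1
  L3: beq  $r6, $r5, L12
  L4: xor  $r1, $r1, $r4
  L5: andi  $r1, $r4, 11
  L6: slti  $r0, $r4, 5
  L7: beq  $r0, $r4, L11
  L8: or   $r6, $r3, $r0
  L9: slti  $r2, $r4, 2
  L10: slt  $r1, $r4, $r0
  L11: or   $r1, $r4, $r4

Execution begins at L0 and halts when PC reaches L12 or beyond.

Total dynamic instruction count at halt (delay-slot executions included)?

10

  step pc=0: slti  $r4, $r1, 11  regs=(0,14,7,10,0,1,14)
  step pc=1: andi  $r4, $r2, 6  regs=(0,14,7,10,6,1,14)
  step pc=2: slti  $r4, $r4, 1  regs=(0,14,7,10,0,1,14)
  step pc=3: beq  $r6, $r5, L12  cond=F  regs=(0,14,7,10,0,1,14)
  step pc=4: xor  $r1, $r1, $r4  regs=(0,14,7,10,0,1,14)
  step pc=5: andi  $r1, $r4, 11  regs=(0,0,7,10,0,1,14)
  step pc=6: slti  $r0, $r4, 5  regs=(0,0,7,10,0,1,14)
  step pc=7: beq  $r0, $r4, L11  cond=T  regs=(0,0,7,10,0,1,14)
  step pc=8: or   $r6, $r3, $r0  regs=(0,0,7,10,0,1,10)
  step pc=11: or   $r1, $r4, $r4  regs=(0,0,7,10,0,1,10)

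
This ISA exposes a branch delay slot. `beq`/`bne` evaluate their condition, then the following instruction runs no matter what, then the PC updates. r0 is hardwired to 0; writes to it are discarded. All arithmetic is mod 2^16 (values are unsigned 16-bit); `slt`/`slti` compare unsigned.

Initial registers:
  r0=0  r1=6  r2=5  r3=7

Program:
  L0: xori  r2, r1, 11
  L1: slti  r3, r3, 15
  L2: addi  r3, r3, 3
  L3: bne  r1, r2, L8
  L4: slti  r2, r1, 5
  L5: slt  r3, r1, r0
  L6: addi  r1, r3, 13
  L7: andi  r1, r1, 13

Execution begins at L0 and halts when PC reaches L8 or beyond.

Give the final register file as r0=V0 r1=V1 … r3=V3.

#0 xori  r2, r1, 11 ; 0/6/13/7
#1 slti  r3, r3, 15 ; 0/6/13/1
#2 addi  r3, r3, 3 ; 0/6/13/4
#3 bne  r1, r2, L8 ; 0/6/13/4 ; →target
#4 slti  r2, r1, 5 ; 0/6/0/4

r0=0 r1=6 r2=0 r3=4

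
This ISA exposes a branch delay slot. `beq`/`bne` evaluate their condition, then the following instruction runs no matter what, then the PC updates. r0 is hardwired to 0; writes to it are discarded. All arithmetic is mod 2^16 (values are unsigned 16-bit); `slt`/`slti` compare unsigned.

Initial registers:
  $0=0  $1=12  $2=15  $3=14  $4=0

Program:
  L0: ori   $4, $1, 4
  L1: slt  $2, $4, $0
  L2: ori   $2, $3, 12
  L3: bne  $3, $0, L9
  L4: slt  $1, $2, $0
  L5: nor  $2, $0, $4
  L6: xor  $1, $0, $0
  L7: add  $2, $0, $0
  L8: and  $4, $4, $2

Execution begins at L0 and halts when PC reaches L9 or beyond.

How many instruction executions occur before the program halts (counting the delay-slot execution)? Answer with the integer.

  step pc=0: ori   $4, $1, 4  regs=(0,12,15,14,12)
  step pc=1: slt  $2, $4, $0  regs=(0,12,0,14,12)
  step pc=2: ori   $2, $3, 12  regs=(0,12,14,14,12)
  step pc=3: bne  $3, $0, L9  cond=T  regs=(0,12,14,14,12)
  step pc=4: slt  $1, $2, $0  regs=(0,0,14,14,12)

5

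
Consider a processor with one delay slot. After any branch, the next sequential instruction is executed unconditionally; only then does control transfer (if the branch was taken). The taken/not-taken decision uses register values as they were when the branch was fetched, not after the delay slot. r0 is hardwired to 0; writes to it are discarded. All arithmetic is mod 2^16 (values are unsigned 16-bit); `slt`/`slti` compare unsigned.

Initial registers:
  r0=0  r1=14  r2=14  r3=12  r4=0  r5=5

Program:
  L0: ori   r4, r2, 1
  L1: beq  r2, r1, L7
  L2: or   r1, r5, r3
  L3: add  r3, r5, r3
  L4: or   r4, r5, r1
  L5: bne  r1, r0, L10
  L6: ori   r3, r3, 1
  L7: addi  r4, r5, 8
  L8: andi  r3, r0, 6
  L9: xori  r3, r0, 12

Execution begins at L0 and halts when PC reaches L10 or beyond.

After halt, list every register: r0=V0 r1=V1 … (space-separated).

r0=0 r1=13 r2=14 r3=12 r4=13 r5=5

  step pc=0: ori   r4, r2, 1  regs=(0,14,14,12,15,5)
  step pc=1: beq  r2, r1, L7  cond=T  regs=(0,14,14,12,15,5)
  step pc=2: or   r1, r5, r3  regs=(0,13,14,12,15,5)
  step pc=7: addi  r4, r5, 8  regs=(0,13,14,12,13,5)
  step pc=8: andi  r3, r0, 6  regs=(0,13,14,0,13,5)
  step pc=9: xori  r3, r0, 12  regs=(0,13,14,12,13,5)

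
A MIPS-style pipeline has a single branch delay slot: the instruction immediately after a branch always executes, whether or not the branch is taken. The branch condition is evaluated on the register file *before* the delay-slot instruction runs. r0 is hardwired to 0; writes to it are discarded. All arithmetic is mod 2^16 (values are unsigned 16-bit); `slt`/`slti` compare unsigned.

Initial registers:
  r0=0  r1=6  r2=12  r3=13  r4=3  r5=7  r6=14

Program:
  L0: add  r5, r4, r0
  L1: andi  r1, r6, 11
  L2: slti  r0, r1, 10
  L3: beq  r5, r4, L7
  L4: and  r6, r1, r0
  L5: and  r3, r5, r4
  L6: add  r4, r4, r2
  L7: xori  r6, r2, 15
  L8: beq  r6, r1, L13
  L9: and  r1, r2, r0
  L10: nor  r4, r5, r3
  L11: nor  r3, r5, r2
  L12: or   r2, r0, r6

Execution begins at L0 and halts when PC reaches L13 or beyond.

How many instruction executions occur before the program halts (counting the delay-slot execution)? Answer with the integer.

11

PC=0  add  r5, r4, r0        | r0=0 r1=6 r2=12 r3=13 r4=3 r5=3 r6=14
PC=1  andi  r1, r6, 11       | r0=0 r1=10 r2=12 r3=13 r4=3 r5=3 r6=14
PC=2  slti  r0, r1, 10       | r0=0 r1=10 r2=12 r3=13 r4=3 r5=3 r6=14
PC=3  beq  r5, r4, L7        | r0=0 r1=10 r2=12 r3=13 r4=3 r5=3 r6=14  [TAKEN]
PC=4  and  r6, r1, r0        | r0=0 r1=10 r2=12 r3=13 r4=3 r5=3 r6=0
PC=7  xori  r6, r2, 15       | r0=0 r1=10 r2=12 r3=13 r4=3 r5=3 r6=3
PC=8  beq  r6, r1, L13       | r0=0 r1=10 r2=12 r3=13 r4=3 r5=3 r6=3  [not taken]
PC=9  and  r1, r2, r0        | r0=0 r1=0 r2=12 r3=13 r4=3 r5=3 r6=3
PC=10 nor  r4, r5, r3        | r0=0 r1=0 r2=12 r3=13 r4=65520 r5=3 r6=3
PC=11 nor  r3, r5, r2        | r0=0 r1=0 r2=12 r3=65520 r4=65520 r5=3 r6=3
PC=12 or   r2, r0, r6        | r0=0 r1=0 r2=3 r3=65520 r4=65520 r5=3 r6=3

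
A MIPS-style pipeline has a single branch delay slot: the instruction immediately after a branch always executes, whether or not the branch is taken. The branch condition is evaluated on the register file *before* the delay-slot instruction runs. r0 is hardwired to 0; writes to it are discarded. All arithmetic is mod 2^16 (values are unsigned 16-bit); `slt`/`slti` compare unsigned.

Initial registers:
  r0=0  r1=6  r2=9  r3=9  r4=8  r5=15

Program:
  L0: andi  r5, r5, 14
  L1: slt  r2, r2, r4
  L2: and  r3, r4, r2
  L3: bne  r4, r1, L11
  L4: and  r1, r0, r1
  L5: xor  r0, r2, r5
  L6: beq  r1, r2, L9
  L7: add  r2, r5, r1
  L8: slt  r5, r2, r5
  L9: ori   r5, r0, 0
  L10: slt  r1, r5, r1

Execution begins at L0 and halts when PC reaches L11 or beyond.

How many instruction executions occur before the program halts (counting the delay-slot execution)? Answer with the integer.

5

#0 andi  r5, r5, 14 ; 0/6/9/9/8/14
#1 slt  r2, r2, r4 ; 0/6/0/9/8/14
#2 and  r3, r4, r2 ; 0/6/0/0/8/14
#3 bne  r4, r1, L11 ; 0/6/0/0/8/14 ; →target
#4 and  r1, r0, r1 ; 0/0/0/0/8/14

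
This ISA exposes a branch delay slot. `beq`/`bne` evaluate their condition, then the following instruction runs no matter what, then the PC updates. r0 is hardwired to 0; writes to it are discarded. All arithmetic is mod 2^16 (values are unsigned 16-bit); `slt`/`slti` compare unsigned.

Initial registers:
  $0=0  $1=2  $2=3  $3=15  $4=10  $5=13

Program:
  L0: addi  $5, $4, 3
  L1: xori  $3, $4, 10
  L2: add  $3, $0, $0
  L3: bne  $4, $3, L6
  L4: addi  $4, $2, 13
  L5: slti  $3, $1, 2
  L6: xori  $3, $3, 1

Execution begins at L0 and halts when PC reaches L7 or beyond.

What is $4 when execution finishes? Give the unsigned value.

[0] addi  $5, $4, 3  →  {$0:0, $1:2, $2:3, $3:15, $4:10, $5:13}
[1] xori  $3, $4, 10  →  {$0:0, $1:2, $2:3, $3:0, $4:10, $5:13}
[2] add  $3, $0, $0  →  {$0:0, $1:2, $2:3, $3:0, $4:10, $5:13}
[3] bne  $4, $3, L6  →  {$0:0, $1:2, $2:3, $3:0, $4:10, $5:13}  ⟨branch taken⟩
[4] addi  $4, $2, 13  →  {$0:0, $1:2, $2:3, $3:0, $4:16, $5:13}
[6] xori  $3, $3, 1  →  {$0:0, $1:2, $2:3, $3:1, $4:16, $5:13}

16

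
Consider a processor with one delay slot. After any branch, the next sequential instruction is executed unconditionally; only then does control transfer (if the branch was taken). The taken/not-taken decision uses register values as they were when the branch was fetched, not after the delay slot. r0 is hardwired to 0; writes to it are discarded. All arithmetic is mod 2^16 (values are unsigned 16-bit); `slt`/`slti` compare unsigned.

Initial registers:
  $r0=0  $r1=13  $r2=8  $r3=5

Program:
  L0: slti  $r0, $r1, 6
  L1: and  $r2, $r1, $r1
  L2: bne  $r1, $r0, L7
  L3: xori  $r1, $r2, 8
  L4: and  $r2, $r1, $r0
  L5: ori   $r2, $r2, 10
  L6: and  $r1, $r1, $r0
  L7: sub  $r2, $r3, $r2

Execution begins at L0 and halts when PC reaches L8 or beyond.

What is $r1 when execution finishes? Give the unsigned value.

PC=0  slti  $r0, $r1, 6      | $r0=0 $r1=13 $r2=8 $r3=5
PC=1  and  $r2, $r1, $r1     | $r0=0 $r1=13 $r2=13 $r3=5
PC=2  bne  $r1, $r0, L7      | $r0=0 $r1=13 $r2=13 $r3=5  [TAKEN]
PC=3  xori  $r1, $r2, 8      | $r0=0 $r1=5 $r2=13 $r3=5
PC=7  sub  $r2, $r3, $r2     | $r0=0 $r1=5 $r2=65528 $r3=5

5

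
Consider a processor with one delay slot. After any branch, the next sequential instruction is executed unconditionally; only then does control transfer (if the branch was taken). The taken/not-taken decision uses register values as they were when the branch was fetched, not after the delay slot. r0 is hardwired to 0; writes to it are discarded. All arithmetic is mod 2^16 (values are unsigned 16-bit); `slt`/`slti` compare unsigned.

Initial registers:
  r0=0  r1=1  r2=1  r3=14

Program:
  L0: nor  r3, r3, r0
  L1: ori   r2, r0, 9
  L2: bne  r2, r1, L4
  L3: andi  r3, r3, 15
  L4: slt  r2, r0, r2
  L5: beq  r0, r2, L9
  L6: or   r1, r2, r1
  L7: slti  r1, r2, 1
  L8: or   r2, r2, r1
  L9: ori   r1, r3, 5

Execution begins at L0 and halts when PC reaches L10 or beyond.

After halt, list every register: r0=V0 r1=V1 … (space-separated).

r0=0 r1=5 r2=1 r3=1

  step pc=0: nor  r3, r3, r0  regs=(0,1,1,65521)
  step pc=1: ori   r2, r0, 9  regs=(0,1,9,65521)
  step pc=2: bne  r2, r1, L4  cond=T  regs=(0,1,9,65521)
  step pc=3: andi  r3, r3, 15  regs=(0,1,9,1)
  step pc=4: slt  r2, r0, r2  regs=(0,1,1,1)
  step pc=5: beq  r0, r2, L9  cond=F  regs=(0,1,1,1)
  step pc=6: or   r1, r2, r1  regs=(0,1,1,1)
  step pc=7: slti  r1, r2, 1  regs=(0,0,1,1)
  step pc=8: or   r2, r2, r1  regs=(0,0,1,1)
  step pc=9: ori   r1, r3, 5  regs=(0,5,1,1)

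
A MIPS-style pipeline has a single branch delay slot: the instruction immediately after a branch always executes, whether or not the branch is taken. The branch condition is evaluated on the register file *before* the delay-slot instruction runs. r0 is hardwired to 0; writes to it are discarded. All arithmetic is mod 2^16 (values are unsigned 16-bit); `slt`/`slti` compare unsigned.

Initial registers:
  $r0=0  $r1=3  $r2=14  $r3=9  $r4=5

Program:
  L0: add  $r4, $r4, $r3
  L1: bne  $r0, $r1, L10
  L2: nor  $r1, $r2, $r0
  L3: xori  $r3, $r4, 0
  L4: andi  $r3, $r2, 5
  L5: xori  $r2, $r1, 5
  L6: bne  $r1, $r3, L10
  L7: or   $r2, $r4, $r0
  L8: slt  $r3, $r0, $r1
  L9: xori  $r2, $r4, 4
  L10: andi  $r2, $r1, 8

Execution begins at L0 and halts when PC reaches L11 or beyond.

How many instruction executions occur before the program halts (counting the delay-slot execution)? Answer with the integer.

[0] add  $r4, $r4, $r3  →  {$r0:0, $r1:3, $r2:14, $r3:9, $r4:14}
[1] bne  $r0, $r1, L10  →  {$r0:0, $r1:3, $r2:14, $r3:9, $r4:14}  ⟨branch taken⟩
[2] nor  $r1, $r2, $r0  →  {$r0:0, $r1:65521, $r2:14, $r3:9, $r4:14}
[10] andi  $r2, $r1, 8  →  {$r0:0, $r1:65521, $r2:0, $r3:9, $r4:14}

4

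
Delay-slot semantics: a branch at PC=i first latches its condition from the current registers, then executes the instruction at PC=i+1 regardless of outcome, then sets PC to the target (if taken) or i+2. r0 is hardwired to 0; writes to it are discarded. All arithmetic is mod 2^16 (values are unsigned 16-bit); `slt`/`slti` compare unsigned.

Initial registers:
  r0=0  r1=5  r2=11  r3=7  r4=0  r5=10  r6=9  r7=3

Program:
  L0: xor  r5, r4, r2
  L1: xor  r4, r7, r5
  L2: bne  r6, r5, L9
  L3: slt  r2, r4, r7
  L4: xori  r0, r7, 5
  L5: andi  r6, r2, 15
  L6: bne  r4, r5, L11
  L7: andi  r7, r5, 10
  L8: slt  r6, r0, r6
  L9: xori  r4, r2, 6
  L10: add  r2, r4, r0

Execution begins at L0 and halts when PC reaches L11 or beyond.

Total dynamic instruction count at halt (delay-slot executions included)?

6

[0] xor  r5, r4, r2  →  {r0:0, r1:5, r2:11, r3:7, r4:0, r5:11, r6:9, r7:3}
[1] xor  r4, r7, r5  →  {r0:0, r1:5, r2:11, r3:7, r4:8, r5:11, r6:9, r7:3}
[2] bne  r6, r5, L9  →  {r0:0, r1:5, r2:11, r3:7, r4:8, r5:11, r6:9, r7:3}  ⟨branch taken⟩
[3] slt  r2, r4, r7  →  {r0:0, r1:5, r2:0, r3:7, r4:8, r5:11, r6:9, r7:3}
[9] xori  r4, r2, 6  →  {r0:0, r1:5, r2:0, r3:7, r4:6, r5:11, r6:9, r7:3}
[10] add  r2, r4, r0  →  {r0:0, r1:5, r2:6, r3:7, r4:6, r5:11, r6:9, r7:3}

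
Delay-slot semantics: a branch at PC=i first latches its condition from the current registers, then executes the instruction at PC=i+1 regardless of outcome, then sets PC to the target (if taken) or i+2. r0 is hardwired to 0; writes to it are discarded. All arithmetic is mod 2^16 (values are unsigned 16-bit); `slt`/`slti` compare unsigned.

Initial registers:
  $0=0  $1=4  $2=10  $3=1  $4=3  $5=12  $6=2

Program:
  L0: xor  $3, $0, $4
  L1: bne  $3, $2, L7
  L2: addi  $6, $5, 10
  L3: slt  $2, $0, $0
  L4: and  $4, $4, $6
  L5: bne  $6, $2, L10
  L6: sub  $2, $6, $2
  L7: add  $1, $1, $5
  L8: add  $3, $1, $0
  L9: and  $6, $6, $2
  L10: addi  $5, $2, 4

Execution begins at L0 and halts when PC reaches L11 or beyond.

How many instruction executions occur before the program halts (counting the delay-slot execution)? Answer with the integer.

#0 xor  $3, $0, $4 ; 0/4/10/3/3/12/2
#1 bne  $3, $2, L7 ; 0/4/10/3/3/12/2 ; →target
#2 addi  $6, $5, 10 ; 0/4/10/3/3/12/22
#7 add  $1, $1, $5 ; 0/16/10/3/3/12/22
#8 add  $3, $1, $0 ; 0/16/10/16/3/12/22
#9 and  $6, $6, $2 ; 0/16/10/16/3/12/2
#10 addi  $5, $2, 4 ; 0/16/10/16/3/14/2

7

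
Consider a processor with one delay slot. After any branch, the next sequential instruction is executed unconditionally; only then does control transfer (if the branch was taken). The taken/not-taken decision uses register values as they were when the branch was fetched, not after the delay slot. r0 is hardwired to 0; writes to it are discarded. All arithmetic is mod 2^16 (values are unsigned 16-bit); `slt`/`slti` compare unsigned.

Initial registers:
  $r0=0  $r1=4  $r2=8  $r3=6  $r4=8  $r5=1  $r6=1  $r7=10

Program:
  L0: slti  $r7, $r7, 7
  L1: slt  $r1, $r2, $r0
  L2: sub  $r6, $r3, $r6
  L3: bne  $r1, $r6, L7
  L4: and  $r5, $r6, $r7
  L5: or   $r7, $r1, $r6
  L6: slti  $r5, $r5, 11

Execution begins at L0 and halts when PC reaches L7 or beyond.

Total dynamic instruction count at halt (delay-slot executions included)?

5

PC=0  slti  $r7, $r7, 7      | $r0=0 $r1=4 $r2=8 $r3=6 $r4=8 $r5=1 $r6=1 $r7=0
PC=1  slt  $r1, $r2, $r0     | $r0=0 $r1=0 $r2=8 $r3=6 $r4=8 $r5=1 $r6=1 $r7=0
PC=2  sub  $r6, $r3, $r6     | $r0=0 $r1=0 $r2=8 $r3=6 $r4=8 $r5=1 $r6=5 $r7=0
PC=3  bne  $r1, $r6, L7      | $r0=0 $r1=0 $r2=8 $r3=6 $r4=8 $r5=1 $r6=5 $r7=0  [TAKEN]
PC=4  and  $r5, $r6, $r7     | $r0=0 $r1=0 $r2=8 $r3=6 $r4=8 $r5=0 $r6=5 $r7=0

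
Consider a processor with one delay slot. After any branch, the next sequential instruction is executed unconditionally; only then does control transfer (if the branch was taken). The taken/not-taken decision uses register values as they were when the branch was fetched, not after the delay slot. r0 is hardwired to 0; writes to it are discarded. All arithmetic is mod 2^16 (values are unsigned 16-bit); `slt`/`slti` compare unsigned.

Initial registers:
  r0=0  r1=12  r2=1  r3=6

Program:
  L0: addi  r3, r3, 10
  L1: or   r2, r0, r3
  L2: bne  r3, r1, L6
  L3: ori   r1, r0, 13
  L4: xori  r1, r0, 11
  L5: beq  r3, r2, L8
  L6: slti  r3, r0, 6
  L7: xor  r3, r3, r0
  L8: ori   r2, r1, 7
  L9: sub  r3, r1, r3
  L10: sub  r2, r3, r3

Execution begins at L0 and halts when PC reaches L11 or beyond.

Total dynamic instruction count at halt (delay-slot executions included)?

9

[0] addi  r3, r3, 10  →  {r0:0, r1:12, r2:1, r3:16}
[1] or   r2, r0, r3  →  {r0:0, r1:12, r2:16, r3:16}
[2] bne  r3, r1, L6  →  {r0:0, r1:12, r2:16, r3:16}  ⟨branch taken⟩
[3] ori   r1, r0, 13  →  {r0:0, r1:13, r2:16, r3:16}
[6] slti  r3, r0, 6  →  {r0:0, r1:13, r2:16, r3:1}
[7] xor  r3, r3, r0  →  {r0:0, r1:13, r2:16, r3:1}
[8] ori   r2, r1, 7  →  {r0:0, r1:13, r2:15, r3:1}
[9] sub  r3, r1, r3  →  {r0:0, r1:13, r2:15, r3:12}
[10] sub  r2, r3, r3  →  {r0:0, r1:13, r2:0, r3:12}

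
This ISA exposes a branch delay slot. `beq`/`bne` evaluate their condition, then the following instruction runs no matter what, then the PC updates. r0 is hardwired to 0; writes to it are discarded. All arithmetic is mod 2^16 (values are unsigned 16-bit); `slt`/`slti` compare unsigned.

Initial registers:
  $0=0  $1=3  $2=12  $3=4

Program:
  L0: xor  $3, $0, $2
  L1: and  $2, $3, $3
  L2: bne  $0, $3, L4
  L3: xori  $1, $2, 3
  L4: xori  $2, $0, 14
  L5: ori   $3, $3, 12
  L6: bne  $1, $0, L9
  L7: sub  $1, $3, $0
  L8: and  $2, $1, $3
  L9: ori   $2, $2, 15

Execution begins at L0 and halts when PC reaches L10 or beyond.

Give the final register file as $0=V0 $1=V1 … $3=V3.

$0=0 $1=12 $2=15 $3=12

PC=0  xor  $3, $0, $2        | $0=0 $1=3 $2=12 $3=12
PC=1  and  $2, $3, $3        | $0=0 $1=3 $2=12 $3=12
PC=2  bne  $0, $3, L4        | $0=0 $1=3 $2=12 $3=12  [TAKEN]
PC=3  xori  $1, $2, 3        | $0=0 $1=15 $2=12 $3=12
PC=4  xori  $2, $0, 14       | $0=0 $1=15 $2=14 $3=12
PC=5  ori   $3, $3, 12       | $0=0 $1=15 $2=14 $3=12
PC=6  bne  $1, $0, L9        | $0=0 $1=15 $2=14 $3=12  [TAKEN]
PC=7  sub  $1, $3, $0        | $0=0 $1=12 $2=14 $3=12
PC=9  ori   $2, $2, 15       | $0=0 $1=12 $2=15 $3=12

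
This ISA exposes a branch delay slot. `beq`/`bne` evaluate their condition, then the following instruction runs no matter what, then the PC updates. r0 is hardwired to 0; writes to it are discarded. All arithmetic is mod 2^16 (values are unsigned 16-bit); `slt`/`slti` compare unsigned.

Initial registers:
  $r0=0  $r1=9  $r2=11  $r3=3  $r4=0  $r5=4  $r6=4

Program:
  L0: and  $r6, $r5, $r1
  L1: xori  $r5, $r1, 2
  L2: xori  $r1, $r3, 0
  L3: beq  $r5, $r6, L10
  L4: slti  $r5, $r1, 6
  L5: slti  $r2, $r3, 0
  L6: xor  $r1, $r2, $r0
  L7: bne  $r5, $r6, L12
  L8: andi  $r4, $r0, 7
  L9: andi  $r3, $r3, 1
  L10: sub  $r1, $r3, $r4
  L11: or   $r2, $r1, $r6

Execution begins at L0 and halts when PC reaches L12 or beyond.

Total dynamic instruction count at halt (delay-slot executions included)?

  step pc=0: and  $r6, $r5, $r1  regs=(0,9,11,3,0,4,0)
  step pc=1: xori  $r5, $r1, 2  regs=(0,9,11,3,0,11,0)
  step pc=2: xori  $r1, $r3, 0  regs=(0,3,11,3,0,11,0)
  step pc=3: beq  $r5, $r6, L10  cond=F  regs=(0,3,11,3,0,11,0)
  step pc=4: slti  $r5, $r1, 6  regs=(0,3,11,3,0,1,0)
  step pc=5: slti  $r2, $r3, 0  regs=(0,3,0,3,0,1,0)
  step pc=6: xor  $r1, $r2, $r0  regs=(0,0,0,3,0,1,0)
  step pc=7: bne  $r5, $r6, L12  cond=T  regs=(0,0,0,3,0,1,0)
  step pc=8: andi  $r4, $r0, 7  regs=(0,0,0,3,0,1,0)

9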